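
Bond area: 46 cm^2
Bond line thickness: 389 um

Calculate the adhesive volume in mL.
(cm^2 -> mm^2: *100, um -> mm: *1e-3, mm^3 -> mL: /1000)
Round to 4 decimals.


V = 46*100 * 389*1e-3 / 1000
= 1.7894 mL

1.7894


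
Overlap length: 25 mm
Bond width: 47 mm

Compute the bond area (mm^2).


Bond area = 25 * 47 = 1175 mm^2

1175


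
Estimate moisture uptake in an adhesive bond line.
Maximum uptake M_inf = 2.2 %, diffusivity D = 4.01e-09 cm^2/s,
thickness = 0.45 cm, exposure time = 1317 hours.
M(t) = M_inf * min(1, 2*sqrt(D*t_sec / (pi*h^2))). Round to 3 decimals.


Convert time: 1317 h = 4741200 s
ratio = min(1, 2*sqrt(4.01e-09*4741200/(pi*0.45^2)))
= 0.345747
M(t) = 2.2 * 0.345747 = 0.761%

0.761


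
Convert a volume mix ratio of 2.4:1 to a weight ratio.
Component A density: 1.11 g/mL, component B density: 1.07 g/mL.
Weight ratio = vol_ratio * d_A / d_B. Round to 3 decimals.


= 2.4 * 1.11 / 1.07 = 2.490

2.490


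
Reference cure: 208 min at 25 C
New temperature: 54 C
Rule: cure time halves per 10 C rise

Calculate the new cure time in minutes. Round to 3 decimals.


factor = 2^((54-25)/10) = 7.4643
t_new = 208 / 7.4643 = 27.866 min

27.866


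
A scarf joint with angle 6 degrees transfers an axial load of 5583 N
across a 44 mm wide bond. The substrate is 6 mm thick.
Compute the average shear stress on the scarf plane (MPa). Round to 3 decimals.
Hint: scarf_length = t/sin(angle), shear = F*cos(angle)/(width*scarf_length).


scarf_length = 6 / sin(6 deg) = 57.4006 mm
cos(6 deg) = 0.994522
shear stress = 5583 * 0.994522 / (44 * 57.4006)
= 2.198 MPa

2.198


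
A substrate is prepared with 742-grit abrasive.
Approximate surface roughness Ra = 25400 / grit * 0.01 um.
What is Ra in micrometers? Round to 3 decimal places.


Ra = 25400 / 742 * 0.01 = 0.342 um

0.342


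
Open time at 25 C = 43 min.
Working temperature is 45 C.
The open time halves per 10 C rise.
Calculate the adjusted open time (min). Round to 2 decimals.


factor = 2^((45 - 25) / 10) = 4.0000
ot = 43 / 4.0000 = 10.75 min

10.75


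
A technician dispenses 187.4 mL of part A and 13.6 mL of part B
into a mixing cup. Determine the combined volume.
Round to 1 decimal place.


Combined volume = 187.4 + 13.6
= 201.0 mL

201.0


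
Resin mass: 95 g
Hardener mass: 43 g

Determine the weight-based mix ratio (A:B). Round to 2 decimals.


Ratio = 95 / 43 = 2.21

2.21


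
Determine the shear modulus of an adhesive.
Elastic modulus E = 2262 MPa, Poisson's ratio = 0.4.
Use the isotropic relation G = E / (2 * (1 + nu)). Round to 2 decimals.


G = 2262 / (2*(1+0.4)) = 2262 / 2.80
= 807.86 MPa

807.86


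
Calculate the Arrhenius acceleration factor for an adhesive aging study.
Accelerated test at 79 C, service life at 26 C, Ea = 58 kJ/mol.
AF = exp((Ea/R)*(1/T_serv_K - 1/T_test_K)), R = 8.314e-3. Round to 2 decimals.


T_test = 352.15 K, T_serv = 299.15 K
Ea/R = 58 / 0.008314 = 6976.18
AF = exp(6976.18 * (1/299.15 - 1/352.15))
= 33.44

33.44


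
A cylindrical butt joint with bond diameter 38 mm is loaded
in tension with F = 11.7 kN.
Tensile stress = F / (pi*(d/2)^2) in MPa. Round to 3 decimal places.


Area = pi * (38/2)^2 = 1134.1149 mm^2
Stress = 11.7*1000 / 1134.1149
= 10.316 MPa

10.316


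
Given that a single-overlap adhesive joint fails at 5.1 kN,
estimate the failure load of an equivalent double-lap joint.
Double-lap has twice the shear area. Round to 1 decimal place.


Double-lap factor = 2
Expected load = 5.1 * 2 = 10.2 kN

10.2


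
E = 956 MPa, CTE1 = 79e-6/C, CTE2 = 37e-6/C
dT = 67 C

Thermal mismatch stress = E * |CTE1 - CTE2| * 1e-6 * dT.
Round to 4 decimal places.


= 956 * 42e-6 * 67
= 2.6902 MPa

2.6902


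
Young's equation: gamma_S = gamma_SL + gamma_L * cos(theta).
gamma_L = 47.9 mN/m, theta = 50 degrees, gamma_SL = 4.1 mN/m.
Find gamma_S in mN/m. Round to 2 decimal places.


cos(50 deg) = 0.642788
gamma_S = 4.1 + 47.9 * 0.642788
= 34.89 mN/m

34.89


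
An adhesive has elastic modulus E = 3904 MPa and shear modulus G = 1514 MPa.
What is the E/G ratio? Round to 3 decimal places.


E/G = 3904 / 1514 = 2.579

2.579


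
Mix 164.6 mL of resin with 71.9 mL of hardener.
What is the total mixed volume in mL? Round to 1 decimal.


Total = 164.6 + 71.9 = 236.5 mL

236.5


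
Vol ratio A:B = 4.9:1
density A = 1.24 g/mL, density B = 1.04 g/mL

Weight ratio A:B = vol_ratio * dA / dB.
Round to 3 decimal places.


Weight ratio = 4.9 * 1.24 / 1.04
= 5.842

5.842


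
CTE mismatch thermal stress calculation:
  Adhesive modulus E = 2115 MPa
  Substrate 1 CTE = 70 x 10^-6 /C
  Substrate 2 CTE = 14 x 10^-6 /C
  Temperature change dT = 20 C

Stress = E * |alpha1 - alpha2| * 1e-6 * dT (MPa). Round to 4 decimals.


delta_alpha = |70 - 14| = 56 x 10^-6/C
Stress = 2115 * 56e-6 * 20
= 2.3688 MPa

2.3688


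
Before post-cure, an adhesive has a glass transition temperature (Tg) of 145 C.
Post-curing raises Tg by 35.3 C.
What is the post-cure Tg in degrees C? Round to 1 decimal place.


Tg_post = Tg_base + delta_Tg
= 145 + 35.3
= 180.3 C

180.3


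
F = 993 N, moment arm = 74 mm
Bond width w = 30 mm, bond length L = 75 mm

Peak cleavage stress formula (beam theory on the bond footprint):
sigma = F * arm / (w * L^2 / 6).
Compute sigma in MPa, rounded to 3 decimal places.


sigma = (993 * 74) / (30 * 5625 / 6)
= 73482 * 6 / 168750
= 440892 / 168750
= 2.613 MPa

2.613


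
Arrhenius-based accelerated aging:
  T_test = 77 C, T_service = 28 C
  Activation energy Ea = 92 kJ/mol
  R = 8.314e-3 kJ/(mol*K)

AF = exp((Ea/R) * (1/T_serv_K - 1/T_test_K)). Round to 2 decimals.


T_test_K = 350.15, T_serv_K = 301.15
AF = exp((92/8.314e-3) * (1/301.15 - 1/350.15))
= 171.07

171.07


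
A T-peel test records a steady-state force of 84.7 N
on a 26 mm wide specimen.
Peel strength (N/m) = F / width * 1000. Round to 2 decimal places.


Peel strength = 84.7 / 26 * 1000
= 3257.69 N/m

3257.69


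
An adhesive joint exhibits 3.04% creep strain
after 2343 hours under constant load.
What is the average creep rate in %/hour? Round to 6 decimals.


Creep rate = strain / time
= 3.04 / 2343
= 0.001297 %/h

0.001297


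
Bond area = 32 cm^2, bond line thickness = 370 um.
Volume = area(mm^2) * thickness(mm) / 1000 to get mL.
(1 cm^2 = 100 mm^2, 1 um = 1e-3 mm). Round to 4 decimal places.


area_mm2 = 32 * 100 = 3200
blt_mm = 370 * 1e-3 = 0.37
vol_mm3 = 3200 * 0.37 = 1184.0
vol_mL = 1184.0 / 1000 = 1.1840 mL

1.1840


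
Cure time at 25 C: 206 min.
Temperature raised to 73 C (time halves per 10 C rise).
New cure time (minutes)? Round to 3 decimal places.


Acceleration factor = 2^(48/10) = 27.8576
New time = 206 / 27.8576 = 7.395 min

7.395


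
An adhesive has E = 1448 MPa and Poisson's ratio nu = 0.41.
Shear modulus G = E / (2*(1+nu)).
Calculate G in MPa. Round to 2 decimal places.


G = 1448 / (2*(1+0.41))
= 1448 / 2.82
= 513.48 MPa

513.48


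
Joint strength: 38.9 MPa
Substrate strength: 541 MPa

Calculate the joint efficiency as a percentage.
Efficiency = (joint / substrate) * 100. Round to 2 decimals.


Efficiency = (38.9 / 541) * 100 = 7.19%

7.19


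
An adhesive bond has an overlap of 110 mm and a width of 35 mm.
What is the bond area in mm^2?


Bond area = overlap * width
= 110 * 35
= 3850 mm^2

3850


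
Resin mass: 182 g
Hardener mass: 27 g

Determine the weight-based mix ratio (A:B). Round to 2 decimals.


Ratio = 182 / 27 = 6.74

6.74


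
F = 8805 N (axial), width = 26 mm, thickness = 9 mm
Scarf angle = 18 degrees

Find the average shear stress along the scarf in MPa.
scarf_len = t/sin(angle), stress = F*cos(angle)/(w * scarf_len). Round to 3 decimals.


scarf_len = 9/sin(18 deg) = 29.1246
cos(18 deg) = 0.951057
stress = 8805*0.951057/(26*29.1246) = 11.059 MPa

11.059


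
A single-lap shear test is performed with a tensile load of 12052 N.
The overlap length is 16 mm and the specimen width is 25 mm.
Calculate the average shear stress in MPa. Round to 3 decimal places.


Shear stress = F / (overlap * width)
= 12052 / (16 * 25)
= 12052 / 400
= 30.130 MPa

30.130


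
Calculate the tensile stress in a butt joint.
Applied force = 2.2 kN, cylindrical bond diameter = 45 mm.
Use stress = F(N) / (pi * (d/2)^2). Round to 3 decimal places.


A = pi * 22.5^2 = 1590.4313 mm^2
sigma = 2200.0 / 1590.4313 = 1.383 MPa

1.383


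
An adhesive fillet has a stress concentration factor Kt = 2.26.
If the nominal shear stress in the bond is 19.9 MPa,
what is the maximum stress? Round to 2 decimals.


Max stress = 19.9 * 2.26 = 44.97 MPa

44.97


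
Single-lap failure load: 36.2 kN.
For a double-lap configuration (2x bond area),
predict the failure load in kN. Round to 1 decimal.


Failure load = 36.2 * 2 = 72.4 kN

72.4


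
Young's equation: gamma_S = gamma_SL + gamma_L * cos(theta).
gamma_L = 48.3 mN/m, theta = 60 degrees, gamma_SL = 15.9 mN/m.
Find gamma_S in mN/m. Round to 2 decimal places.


cos(60 deg) = 0.500000
gamma_S = 15.9 + 48.3 * 0.500000
= 40.05 mN/m

40.05


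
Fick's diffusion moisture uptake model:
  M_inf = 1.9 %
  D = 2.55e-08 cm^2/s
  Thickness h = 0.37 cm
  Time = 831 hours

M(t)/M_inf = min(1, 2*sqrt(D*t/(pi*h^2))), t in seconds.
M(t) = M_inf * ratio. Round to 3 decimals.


t_sec = 831 * 3600 = 2991600
ratio = 2*sqrt(2.55e-08*2991600/(pi*0.37^2))
= min(1, 0.842316)
= 0.842316
M(t) = 1.9 * 0.842316 = 1.600 %

1.600


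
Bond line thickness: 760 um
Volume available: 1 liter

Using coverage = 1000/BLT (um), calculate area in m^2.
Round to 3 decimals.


1 L = 1e6 mm^3, thickness = 760 um = 0.76 mm
Area = 1e6 / 0.76 mm^2 = (1e6 / 0.76) / 1e6 m^2 = 1000 / 760 m^2
= 1.316 m^2

1.316


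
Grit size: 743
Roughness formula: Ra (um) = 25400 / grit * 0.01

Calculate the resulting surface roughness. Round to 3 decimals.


Ra = 25400 / 743 * 0.01
= 0.342 um

0.342


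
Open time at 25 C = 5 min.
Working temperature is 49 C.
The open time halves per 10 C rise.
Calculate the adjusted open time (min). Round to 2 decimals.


factor = 2^((49 - 25) / 10) = 5.2780
ot = 5 / 5.2780 = 0.95 min

0.95


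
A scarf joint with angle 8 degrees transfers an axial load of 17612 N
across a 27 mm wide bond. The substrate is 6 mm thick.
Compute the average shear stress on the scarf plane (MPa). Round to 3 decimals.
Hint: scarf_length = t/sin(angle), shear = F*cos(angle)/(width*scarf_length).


scarf_length = 6 / sin(8 deg) = 43.1118 mm
cos(8 deg) = 0.990268
shear stress = 17612 * 0.990268 / (27 * 43.1118)
= 14.983 MPa

14.983


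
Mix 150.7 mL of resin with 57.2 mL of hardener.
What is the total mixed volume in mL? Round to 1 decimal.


Total = 150.7 + 57.2 = 207.9 mL

207.9


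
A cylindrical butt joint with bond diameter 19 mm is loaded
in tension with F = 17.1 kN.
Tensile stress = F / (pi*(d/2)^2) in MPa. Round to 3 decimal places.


Area = pi * (19/2)^2 = 283.5287 mm^2
Stress = 17.1*1000 / 283.5287
= 60.311 MPa

60.311


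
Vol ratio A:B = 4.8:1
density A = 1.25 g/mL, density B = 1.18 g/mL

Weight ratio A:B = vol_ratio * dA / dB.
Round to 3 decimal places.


Weight ratio = 4.8 * 1.25 / 1.18
= 5.085

5.085


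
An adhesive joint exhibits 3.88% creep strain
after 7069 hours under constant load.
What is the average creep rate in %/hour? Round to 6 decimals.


Creep rate = strain / time
= 3.88 / 7069
= 0.000549 %/h

0.000549


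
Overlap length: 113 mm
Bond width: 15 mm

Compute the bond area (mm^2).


Bond area = 113 * 15 = 1695 mm^2

1695


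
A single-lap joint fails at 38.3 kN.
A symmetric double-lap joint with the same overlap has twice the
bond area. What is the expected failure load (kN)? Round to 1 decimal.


Double-lap load = 2 * 38.3 = 76.6 kN

76.6


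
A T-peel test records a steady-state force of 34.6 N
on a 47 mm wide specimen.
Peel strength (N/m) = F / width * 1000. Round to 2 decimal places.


Peel strength = 34.6 / 47 * 1000
= 736.17 N/m

736.17


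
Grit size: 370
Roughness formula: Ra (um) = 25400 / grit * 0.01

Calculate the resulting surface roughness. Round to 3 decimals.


Ra = 25400 / 370 * 0.01
= 0.686 um

0.686


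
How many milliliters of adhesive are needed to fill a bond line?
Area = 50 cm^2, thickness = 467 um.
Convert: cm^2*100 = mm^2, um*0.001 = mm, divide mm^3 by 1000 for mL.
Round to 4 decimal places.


= (50 * 100) * (467 * 0.001) / 1000
= 2.3350 mL

2.3350


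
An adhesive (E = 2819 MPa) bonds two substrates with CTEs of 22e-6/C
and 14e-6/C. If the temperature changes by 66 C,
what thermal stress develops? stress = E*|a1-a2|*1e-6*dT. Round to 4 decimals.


Stress = 2819 * |22 - 14| * 1e-6 * 66
= 1.4884 MPa

1.4884


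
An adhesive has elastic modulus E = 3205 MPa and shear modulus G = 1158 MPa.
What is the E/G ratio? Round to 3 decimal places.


E/G = 3205 / 1158 = 2.768

2.768


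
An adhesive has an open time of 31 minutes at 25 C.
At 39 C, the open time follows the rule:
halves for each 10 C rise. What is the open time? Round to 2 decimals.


Factor = 2^((39-25)/10) = 2.6390
Open time = 31 / 2.6390 = 11.75 min

11.75


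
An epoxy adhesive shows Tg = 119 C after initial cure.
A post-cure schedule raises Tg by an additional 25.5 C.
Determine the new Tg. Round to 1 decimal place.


New Tg = 119 + 25.5
= 144.5 C

144.5


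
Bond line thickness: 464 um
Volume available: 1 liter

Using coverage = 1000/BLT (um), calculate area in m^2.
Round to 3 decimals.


1 L = 1e6 mm^3, thickness = 464 um = 0.464 mm
Area = 1e6 / 0.464 mm^2 = (1e6 / 0.464) / 1e6 m^2 = 1000 / 464 m^2
= 2.155 m^2

2.155


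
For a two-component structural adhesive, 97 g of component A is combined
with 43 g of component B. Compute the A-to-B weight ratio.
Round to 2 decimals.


Weight ratio A:B = 97 / 43
= 2.26

2.26


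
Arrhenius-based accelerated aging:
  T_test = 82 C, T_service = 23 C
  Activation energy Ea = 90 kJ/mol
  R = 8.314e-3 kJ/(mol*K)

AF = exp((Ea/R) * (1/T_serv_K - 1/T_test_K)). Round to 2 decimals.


T_test_K = 355.15, T_serv_K = 296.15
AF = exp((90/8.314e-3) * (1/296.15 - 1/355.15))
= 433.72

433.72


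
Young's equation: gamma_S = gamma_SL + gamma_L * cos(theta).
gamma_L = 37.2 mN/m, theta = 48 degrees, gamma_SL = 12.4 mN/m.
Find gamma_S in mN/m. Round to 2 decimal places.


cos(48 deg) = 0.669131
gamma_S = 12.4 + 37.2 * 0.669131
= 37.29 mN/m

37.29


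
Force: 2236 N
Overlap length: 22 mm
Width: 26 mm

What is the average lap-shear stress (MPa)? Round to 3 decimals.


Average shear stress = F / (overlap * width)
= 2236 / (22 * 26)
= 3.909 MPa

3.909


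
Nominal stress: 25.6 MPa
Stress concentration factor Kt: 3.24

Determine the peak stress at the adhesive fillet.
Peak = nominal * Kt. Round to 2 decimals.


Peak stress = 25.6 * 3.24
= 82.94 MPa

82.94


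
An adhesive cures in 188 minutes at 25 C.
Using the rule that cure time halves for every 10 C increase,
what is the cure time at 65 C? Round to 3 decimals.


Factor = 2^((65 - 25) / 10) = 16.0000
Cure time = 188 / 16.0000
= 11.750 minutes

11.750


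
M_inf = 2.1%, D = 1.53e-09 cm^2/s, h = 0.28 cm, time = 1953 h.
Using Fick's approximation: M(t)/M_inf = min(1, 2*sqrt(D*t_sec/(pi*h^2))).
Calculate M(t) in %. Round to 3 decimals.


t = 7030800 s
ratio = min(1, 2*sqrt(1.53e-09*7030800/(pi*0.0784)))
= 0.417970
M(t) = 2.1 * 0.417970 = 0.878%

0.878


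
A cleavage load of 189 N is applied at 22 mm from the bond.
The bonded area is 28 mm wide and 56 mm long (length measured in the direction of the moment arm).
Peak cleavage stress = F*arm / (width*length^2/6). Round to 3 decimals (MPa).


Moment = 189 * 22 = 4158 N*mm
Section modulus = 28 * 3136 / 6 = 87808 / 6 mm^3
Stress = 4158 / (87808 / 6) = 24948 / 87808
= 0.284 MPa

0.284


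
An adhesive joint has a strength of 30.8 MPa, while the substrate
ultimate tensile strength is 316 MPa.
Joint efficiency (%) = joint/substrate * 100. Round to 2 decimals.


Efficiency = 30.8 / 316 * 100
= 9.75%

9.75


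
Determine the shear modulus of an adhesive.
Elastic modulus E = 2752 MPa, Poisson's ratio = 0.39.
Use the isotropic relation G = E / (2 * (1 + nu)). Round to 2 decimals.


G = 2752 / (2*(1+0.39)) = 2752 / 2.78
= 989.93 MPa

989.93


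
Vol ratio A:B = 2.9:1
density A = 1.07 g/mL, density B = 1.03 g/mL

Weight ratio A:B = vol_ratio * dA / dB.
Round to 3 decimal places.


Weight ratio = 2.9 * 1.07 / 1.03
= 3.013

3.013


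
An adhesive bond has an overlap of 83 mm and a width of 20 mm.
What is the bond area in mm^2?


Bond area = overlap * width
= 83 * 20
= 1660 mm^2

1660


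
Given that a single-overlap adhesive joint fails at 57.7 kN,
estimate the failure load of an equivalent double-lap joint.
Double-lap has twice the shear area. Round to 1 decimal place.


Double-lap factor = 2
Expected load = 57.7 * 2 = 115.4 kN

115.4


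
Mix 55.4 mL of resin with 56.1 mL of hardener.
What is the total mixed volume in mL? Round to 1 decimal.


Total = 55.4 + 56.1 = 111.5 mL

111.5


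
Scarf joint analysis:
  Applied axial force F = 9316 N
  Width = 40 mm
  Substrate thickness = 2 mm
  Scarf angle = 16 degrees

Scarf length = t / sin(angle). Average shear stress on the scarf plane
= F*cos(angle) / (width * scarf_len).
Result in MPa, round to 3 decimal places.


Scarf length = 2 / sin(16 deg) = 7.2559 mm
cos(16 deg) = 0.961262
Shear = 9316 * 0.961262 / (40 * 7.2559)
= 30.855 MPa

30.855


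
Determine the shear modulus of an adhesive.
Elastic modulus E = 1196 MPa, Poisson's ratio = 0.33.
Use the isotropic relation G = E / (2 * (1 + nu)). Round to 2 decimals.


G = 1196 / (2*(1+0.33)) = 1196 / 2.66
= 449.62 MPa

449.62


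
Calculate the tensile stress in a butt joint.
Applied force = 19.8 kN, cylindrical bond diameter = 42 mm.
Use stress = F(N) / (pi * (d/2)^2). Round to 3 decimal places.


A = pi * 21.0^2 = 1385.4424 mm^2
sigma = 19800.0 / 1385.4424 = 14.291 MPa

14.291


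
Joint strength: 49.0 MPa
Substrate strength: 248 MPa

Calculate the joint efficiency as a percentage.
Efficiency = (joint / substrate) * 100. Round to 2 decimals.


Efficiency = (49.0 / 248) * 100 = 19.76%

19.76


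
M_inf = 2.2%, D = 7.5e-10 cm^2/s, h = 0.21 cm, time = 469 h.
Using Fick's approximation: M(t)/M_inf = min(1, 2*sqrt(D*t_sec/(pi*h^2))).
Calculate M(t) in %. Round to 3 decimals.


t = 1688400 s
ratio = min(1, 2*sqrt(7.5e-10*1688400/(pi*0.0441)))
= 0.191207
M(t) = 2.2 * 0.191207 = 0.421%

0.421


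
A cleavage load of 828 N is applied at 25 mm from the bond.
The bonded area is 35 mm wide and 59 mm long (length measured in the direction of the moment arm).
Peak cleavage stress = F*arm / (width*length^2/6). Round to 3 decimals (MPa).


Moment = 828 * 25 = 20700 N*mm
Section modulus = 35 * 3481 / 6 = 121835 / 6 mm^3
Stress = 20700 / (121835 / 6) = 124200 / 121835
= 1.019 MPa

1.019


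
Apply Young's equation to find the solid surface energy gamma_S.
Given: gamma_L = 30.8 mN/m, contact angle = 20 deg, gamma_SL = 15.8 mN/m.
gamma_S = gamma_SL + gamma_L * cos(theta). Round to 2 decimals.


theta_rad = 20 * pi/180 = 0.349066
gamma_S = 15.8 + 30.8 * cos(0.349066)
= 44.74 mN/m

44.74


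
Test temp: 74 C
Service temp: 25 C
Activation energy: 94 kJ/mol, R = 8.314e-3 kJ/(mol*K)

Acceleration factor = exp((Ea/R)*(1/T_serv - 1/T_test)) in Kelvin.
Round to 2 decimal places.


AF = exp((94/0.008314)*(1/298.15 - 1/347.15))
= 211.15

211.15


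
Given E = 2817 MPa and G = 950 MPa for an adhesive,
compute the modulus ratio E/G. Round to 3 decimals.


E/G ratio = 2817 / 950 = 2.965

2.965


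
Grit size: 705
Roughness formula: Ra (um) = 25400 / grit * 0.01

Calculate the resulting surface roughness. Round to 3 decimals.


Ra = 25400 / 705 * 0.01
= 0.360 um

0.360


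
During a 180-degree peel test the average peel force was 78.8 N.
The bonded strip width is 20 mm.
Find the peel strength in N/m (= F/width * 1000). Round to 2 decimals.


Peel strength = F/width * 1000
= 78.8 / 20 * 1000
= 3940.00 N/m

3940.00


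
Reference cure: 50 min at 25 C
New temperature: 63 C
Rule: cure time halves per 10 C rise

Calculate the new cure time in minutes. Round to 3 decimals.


factor = 2^((63-25)/10) = 13.9288
t_new = 50 / 13.9288 = 3.590 min

3.590


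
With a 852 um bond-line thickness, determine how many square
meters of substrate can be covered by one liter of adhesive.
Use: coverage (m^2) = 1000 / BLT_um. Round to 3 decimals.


Coverage = 1000 / 852 = 1.174 m^2

1.174


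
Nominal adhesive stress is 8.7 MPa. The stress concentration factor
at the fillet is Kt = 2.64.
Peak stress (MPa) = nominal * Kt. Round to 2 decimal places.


Peak = 8.7 * 2.64 = 22.97 MPa

22.97


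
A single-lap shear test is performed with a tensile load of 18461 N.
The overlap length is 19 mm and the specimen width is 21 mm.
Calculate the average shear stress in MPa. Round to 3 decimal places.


Shear stress = F / (overlap * width)
= 18461 / (19 * 21)
= 18461 / 399
= 46.268 MPa

46.268


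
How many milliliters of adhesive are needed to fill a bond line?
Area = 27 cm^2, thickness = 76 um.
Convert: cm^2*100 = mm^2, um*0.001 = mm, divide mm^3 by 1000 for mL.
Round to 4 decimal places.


= (27 * 100) * (76 * 0.001) / 1000
= 0.2052 mL

0.2052


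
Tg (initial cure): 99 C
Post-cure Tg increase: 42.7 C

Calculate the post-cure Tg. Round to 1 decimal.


Post-cure Tg = 99 + 42.7 = 141.7 C

141.7


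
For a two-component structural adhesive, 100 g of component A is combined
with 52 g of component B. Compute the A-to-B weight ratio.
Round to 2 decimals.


Weight ratio A:B = 100 / 52
= 1.92

1.92


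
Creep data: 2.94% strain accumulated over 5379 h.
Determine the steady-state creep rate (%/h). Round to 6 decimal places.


Rate = 2.94 / 5379 = 0.000547 %/h

0.000547


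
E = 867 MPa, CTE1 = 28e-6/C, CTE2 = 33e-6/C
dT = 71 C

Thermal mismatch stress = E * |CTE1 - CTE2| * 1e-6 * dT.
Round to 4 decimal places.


= 867 * 5e-6 * 71
= 0.3078 MPa

0.3078


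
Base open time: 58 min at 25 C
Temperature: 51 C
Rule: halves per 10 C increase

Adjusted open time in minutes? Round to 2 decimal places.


Acceleration = 2^((51-25)/10) = 6.0629
Open time = 58 / 6.0629 = 9.57 min

9.57


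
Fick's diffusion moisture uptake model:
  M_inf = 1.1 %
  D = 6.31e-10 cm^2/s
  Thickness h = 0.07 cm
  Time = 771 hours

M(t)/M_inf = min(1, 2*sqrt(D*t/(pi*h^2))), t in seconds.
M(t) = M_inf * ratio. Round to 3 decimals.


t_sec = 771 * 3600 = 2775600
ratio = 2*sqrt(6.31e-10*2775600/(pi*0.07^2))
= min(1, 0.674606)
= 0.674606
M(t) = 1.1 * 0.674606 = 0.742 %

0.742


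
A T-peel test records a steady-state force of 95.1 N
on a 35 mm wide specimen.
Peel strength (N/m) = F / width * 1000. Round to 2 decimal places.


Peel strength = 95.1 / 35 * 1000
= 2717.14 N/m

2717.14


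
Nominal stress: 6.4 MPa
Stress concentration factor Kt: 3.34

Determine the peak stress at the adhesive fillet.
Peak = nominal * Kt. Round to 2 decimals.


Peak stress = 6.4 * 3.34
= 21.38 MPa

21.38


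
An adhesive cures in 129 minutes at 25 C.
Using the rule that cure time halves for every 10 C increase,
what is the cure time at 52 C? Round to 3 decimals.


Factor = 2^((52 - 25) / 10) = 6.4980
Cure time = 129 / 6.4980
= 19.852 minutes

19.852


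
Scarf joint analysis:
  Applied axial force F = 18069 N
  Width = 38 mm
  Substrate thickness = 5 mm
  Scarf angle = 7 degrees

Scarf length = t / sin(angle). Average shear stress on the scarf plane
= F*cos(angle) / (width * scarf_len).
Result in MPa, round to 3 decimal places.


Scarf length = 5 / sin(7 deg) = 41.0275 mm
cos(7 deg) = 0.992546
Shear = 18069 * 0.992546 / (38 * 41.0275)
= 11.503 MPa

11.503


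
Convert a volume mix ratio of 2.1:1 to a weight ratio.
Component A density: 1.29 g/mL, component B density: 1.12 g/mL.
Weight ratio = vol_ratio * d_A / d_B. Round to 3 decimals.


= 2.1 * 1.29 / 1.12 = 2.419

2.419


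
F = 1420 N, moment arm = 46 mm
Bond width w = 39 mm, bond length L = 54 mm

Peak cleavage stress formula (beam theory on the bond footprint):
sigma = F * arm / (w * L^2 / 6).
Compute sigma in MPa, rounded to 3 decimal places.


sigma = (1420 * 46) / (39 * 2916 / 6)
= 65320 * 6 / 113724
= 391920 / 113724
= 3.446 MPa

3.446


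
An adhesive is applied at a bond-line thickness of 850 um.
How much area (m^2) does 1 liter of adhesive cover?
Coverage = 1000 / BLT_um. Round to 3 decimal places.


Coverage = 1000 / 850 = 1.176 m^2

1.176


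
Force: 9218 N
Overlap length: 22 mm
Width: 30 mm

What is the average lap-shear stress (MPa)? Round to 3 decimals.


Average shear stress = F / (overlap * width)
= 9218 / (22 * 30)
= 13.967 MPa

13.967


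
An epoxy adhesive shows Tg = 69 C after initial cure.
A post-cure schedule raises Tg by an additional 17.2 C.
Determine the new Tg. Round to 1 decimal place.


New Tg = 69 + 17.2
= 86.2 C

86.2


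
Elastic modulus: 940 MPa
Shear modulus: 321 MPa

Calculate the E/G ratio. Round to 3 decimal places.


E / G = 940 / 321 = 2.928

2.928


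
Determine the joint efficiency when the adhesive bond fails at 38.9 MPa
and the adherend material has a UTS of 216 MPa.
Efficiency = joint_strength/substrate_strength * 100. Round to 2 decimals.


Joint efficiency = 38.9 / 216 * 100
= 18.01%

18.01


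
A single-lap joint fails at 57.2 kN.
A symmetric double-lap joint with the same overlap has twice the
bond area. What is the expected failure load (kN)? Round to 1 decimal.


Double-lap load = 2 * 57.2 = 114.4 kN

114.4


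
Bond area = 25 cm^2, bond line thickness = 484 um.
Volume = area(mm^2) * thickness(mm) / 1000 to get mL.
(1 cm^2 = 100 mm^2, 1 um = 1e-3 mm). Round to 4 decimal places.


area_mm2 = 25 * 100 = 2500
blt_mm = 484 * 1e-3 = 0.484
vol_mm3 = 2500 * 0.484 = 1210.0
vol_mL = 1210.0 / 1000 = 1.2100 mL

1.2100


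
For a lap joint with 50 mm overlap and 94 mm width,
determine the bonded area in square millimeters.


Area = 50 * 94 = 4700 mm^2

4700


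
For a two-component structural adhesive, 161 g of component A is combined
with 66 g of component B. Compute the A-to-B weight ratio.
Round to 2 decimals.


Weight ratio A:B = 161 / 66
= 2.44

2.44


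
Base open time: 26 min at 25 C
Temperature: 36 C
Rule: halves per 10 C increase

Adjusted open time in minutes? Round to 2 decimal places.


Acceleration = 2^((36-25)/10) = 2.1435
Open time = 26 / 2.1435 = 12.13 min

12.13


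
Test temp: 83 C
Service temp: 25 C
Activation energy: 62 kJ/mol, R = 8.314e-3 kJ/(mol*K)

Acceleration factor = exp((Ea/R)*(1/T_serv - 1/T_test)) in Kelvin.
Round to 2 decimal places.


AF = exp((62/0.008314)*(1/298.15 - 1/356.15))
= 58.75

58.75


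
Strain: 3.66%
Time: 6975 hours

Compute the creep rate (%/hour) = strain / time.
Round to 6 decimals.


Creep rate = 3.66 / 6975
= 0.000525 %/h

0.000525


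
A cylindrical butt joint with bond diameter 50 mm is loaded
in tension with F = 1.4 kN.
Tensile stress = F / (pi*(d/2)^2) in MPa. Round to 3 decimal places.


Area = pi * (50/2)^2 = 1963.4954 mm^2
Stress = 1.4*1000 / 1963.4954
= 0.713 MPa

0.713


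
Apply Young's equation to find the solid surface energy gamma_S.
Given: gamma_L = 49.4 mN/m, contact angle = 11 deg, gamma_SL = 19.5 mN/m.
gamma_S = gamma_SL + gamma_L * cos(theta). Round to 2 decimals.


theta_rad = 11 * pi/180 = 0.191986
gamma_S = 19.5 + 49.4 * cos(0.191986)
= 67.99 mN/m

67.99


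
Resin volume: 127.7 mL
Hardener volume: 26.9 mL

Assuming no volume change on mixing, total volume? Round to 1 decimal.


V_total = 127.7 + 26.9 = 154.6 mL

154.6


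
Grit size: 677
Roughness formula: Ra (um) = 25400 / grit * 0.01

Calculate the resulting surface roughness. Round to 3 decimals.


Ra = 25400 / 677 * 0.01
= 0.375 um

0.375


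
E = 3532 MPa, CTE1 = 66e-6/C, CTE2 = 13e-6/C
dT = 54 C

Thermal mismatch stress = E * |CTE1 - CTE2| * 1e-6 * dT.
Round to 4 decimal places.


= 3532 * 53e-6 * 54
= 10.1086 MPa

10.1086


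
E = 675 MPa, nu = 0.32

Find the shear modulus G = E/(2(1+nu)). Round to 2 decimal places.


G = 675 / (2 * 1.32)
= 255.68 MPa

255.68


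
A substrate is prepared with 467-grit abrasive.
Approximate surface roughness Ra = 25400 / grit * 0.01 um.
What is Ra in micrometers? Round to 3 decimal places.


Ra = 25400 / 467 * 0.01 = 0.544 um

0.544


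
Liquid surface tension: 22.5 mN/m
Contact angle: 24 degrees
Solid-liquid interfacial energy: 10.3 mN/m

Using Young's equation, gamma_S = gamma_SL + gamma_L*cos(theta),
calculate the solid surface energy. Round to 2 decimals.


gamma_S = 10.3 + 22.5 * cos(24)
= 30.85 mN/m

30.85


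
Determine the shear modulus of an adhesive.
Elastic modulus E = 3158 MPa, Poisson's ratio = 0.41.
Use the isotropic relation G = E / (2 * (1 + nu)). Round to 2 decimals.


G = 3158 / (2*(1+0.41)) = 3158 / 2.82
= 1119.86 MPa

1119.86


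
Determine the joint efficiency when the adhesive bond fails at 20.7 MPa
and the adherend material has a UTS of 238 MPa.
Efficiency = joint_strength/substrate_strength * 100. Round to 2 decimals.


Joint efficiency = 20.7 / 238 * 100
= 8.70%

8.70


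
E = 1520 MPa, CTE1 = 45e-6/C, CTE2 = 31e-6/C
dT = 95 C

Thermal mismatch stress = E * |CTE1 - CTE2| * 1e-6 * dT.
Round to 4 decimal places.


= 1520 * 14e-6 * 95
= 2.0216 MPa

2.0216


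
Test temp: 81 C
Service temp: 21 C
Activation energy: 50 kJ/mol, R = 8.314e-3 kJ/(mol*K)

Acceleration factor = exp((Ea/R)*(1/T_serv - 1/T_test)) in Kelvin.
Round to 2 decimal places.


AF = exp((50/0.008314)*(1/294.15 - 1/354.15))
= 31.94

31.94


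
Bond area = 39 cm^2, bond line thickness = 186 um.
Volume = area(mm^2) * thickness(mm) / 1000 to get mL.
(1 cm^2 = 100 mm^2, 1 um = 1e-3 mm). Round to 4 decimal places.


area_mm2 = 39 * 100 = 3900
blt_mm = 186 * 1e-3 = 0.186
vol_mm3 = 3900 * 0.186 = 725.4
vol_mL = 725.4 / 1000 = 0.7254 mL

0.7254


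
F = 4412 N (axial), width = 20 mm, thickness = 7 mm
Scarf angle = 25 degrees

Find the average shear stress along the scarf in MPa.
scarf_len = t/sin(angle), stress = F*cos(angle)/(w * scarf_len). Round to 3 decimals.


scarf_len = 7/sin(25 deg) = 16.5634
cos(25 deg) = 0.906308
stress = 4412*0.906308/(20*16.5634) = 12.071 MPa

12.071


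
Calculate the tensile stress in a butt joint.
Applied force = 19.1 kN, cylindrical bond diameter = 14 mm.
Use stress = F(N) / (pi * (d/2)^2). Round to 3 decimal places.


A = pi * 7.0^2 = 153.9380 mm^2
sigma = 19100.0 / 153.9380 = 124.076 MPa

124.076


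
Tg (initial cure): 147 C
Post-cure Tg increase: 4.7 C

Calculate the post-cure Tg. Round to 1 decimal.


Post-cure Tg = 147 + 4.7 = 151.7 C

151.7


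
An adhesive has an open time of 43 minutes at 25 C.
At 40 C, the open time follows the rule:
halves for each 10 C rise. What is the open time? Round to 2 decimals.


Factor = 2^((40-25)/10) = 2.8284
Open time = 43 / 2.8284 = 15.20 min

15.20


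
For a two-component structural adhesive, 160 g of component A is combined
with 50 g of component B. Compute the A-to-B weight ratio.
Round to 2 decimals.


Weight ratio A:B = 160 / 50
= 3.20

3.20


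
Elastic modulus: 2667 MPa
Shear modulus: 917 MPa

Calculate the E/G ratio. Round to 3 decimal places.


E / G = 2667 / 917 = 2.908

2.908


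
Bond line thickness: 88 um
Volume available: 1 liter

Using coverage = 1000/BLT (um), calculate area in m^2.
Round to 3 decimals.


1 L = 1e6 mm^3, thickness = 88 um = 0.088 mm
Area = 1e6 / 0.088 mm^2 = (1e6 / 0.088) / 1e6 m^2 = 1000 / 88 m^2
= 11.364 m^2

11.364


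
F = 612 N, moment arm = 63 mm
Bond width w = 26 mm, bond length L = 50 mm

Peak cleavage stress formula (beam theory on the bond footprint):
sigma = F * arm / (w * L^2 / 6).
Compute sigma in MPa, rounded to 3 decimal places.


sigma = (612 * 63) / (26 * 2500 / 6)
= 38556 * 6 / 65000
= 231336 / 65000
= 3.559 MPa

3.559


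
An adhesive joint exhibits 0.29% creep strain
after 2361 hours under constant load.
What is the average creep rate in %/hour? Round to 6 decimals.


Creep rate = strain / time
= 0.29 / 2361
= 0.000123 %/h

0.000123


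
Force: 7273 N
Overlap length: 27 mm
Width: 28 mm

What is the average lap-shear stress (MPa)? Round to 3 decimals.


Average shear stress = F / (overlap * width)
= 7273 / (27 * 28)
= 9.620 MPa

9.620


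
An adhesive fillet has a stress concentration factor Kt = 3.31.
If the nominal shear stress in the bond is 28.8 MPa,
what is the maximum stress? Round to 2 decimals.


Max stress = 28.8 * 3.31 = 95.33 MPa

95.33


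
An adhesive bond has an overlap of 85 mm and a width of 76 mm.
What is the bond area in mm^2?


Bond area = overlap * width
= 85 * 76
= 6460 mm^2

6460


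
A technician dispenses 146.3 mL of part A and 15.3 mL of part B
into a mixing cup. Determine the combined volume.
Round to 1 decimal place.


Combined volume = 146.3 + 15.3
= 161.6 mL

161.6


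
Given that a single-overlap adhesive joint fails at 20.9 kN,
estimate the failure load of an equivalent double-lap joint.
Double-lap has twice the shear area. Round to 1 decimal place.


Double-lap factor = 2
Expected load = 20.9 * 2 = 41.8 kN

41.8


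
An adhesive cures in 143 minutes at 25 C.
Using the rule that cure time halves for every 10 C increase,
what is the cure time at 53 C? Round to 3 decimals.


Factor = 2^((53 - 25) / 10) = 6.9644
Cure time = 143 / 6.9644
= 20.533 minutes

20.533


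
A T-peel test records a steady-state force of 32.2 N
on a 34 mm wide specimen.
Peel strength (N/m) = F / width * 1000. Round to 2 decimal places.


Peel strength = 32.2 / 34 * 1000
= 947.06 N/m

947.06


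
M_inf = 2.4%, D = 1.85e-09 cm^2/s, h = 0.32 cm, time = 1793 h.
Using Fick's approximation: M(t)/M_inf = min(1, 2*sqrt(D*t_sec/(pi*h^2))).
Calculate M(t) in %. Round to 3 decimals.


t = 6454800 s
ratio = min(1, 2*sqrt(1.85e-09*6454800/(pi*0.1024)))
= 0.385330
M(t) = 2.4 * 0.385330 = 0.925%

0.925


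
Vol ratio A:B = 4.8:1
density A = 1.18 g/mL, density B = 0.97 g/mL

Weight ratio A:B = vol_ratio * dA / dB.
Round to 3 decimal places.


Weight ratio = 4.8 * 1.18 / 0.97
= 5.839

5.839


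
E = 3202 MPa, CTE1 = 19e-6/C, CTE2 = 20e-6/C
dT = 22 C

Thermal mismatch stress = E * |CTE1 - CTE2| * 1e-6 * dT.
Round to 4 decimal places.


= 3202 * 1e-6 * 22
= 0.0704 MPa

0.0704


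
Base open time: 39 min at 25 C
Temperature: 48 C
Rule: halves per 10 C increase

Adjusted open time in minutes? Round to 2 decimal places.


Acceleration = 2^((48-25)/10) = 4.9246
Open time = 39 / 4.9246 = 7.92 min

7.92


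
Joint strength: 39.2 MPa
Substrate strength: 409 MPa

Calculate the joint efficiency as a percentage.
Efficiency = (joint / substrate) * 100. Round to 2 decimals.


Efficiency = (39.2 / 409) * 100 = 9.58%

9.58


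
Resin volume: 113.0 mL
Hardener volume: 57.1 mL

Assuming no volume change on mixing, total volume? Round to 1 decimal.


V_total = 113.0 + 57.1 = 170.1 mL

170.1


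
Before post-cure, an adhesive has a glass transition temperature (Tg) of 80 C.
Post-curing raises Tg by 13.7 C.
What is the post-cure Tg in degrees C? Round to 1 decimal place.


Tg_post = Tg_base + delta_Tg
= 80 + 13.7
= 93.7 C

93.7


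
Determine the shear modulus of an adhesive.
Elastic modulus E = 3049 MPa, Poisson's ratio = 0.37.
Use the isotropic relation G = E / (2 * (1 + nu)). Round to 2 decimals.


G = 3049 / (2*(1+0.37)) = 3049 / 2.74
= 1112.77 MPa

1112.77


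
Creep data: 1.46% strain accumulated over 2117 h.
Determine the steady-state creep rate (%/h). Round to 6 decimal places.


Rate = 1.46 / 2117 = 0.000690 %/h

0.000690


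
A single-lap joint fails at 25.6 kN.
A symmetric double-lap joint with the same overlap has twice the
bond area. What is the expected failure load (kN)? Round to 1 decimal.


Double-lap load = 2 * 25.6 = 51.2 kN

51.2


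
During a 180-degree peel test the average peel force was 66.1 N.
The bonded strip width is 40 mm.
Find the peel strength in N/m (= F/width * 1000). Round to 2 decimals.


Peel strength = F/width * 1000
= 66.1 / 40 * 1000
= 1652.50 N/m

1652.50


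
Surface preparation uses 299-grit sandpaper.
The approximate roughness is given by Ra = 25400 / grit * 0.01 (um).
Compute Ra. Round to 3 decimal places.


Ra = 25400 / 299 * 0.01
= 254 / 299
= 0.849 um

0.849


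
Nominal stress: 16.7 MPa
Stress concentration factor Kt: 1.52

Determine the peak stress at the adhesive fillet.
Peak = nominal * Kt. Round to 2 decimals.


Peak stress = 16.7 * 1.52
= 25.38 MPa

25.38


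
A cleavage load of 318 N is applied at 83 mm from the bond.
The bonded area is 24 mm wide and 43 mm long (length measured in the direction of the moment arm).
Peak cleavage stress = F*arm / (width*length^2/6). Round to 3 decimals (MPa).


Moment = 318 * 83 = 26394 N*mm
Section modulus = 24 * 1849 / 6 = 44376 / 6 mm^3
Stress = 26394 / (44376 / 6) = 158364 / 44376
= 3.569 MPa

3.569


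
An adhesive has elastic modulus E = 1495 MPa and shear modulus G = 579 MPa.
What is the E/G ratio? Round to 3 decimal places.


E/G = 1495 / 579 = 2.582

2.582


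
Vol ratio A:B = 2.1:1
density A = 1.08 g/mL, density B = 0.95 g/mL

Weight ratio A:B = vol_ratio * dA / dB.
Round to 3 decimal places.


Weight ratio = 2.1 * 1.08 / 0.95
= 2.387

2.387


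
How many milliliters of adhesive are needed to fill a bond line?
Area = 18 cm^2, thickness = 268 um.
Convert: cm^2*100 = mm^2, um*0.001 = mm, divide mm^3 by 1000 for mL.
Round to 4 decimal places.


= (18 * 100) * (268 * 0.001) / 1000
= 0.4824 mL

0.4824


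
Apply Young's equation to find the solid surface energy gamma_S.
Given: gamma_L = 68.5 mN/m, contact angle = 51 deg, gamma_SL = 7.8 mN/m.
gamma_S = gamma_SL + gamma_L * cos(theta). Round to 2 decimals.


theta_rad = 51 * pi/180 = 0.890118
gamma_S = 7.8 + 68.5 * cos(0.890118)
= 50.91 mN/m

50.91


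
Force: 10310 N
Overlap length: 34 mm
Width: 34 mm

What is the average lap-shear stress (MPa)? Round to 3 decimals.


Average shear stress = F / (overlap * width)
= 10310 / (34 * 34)
= 8.919 MPa

8.919


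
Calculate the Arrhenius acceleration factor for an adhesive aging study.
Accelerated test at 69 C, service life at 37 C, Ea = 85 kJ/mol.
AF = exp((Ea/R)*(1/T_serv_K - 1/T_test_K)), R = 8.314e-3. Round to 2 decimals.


T_test = 342.15 K, T_serv = 310.15 K
Ea/R = 85 / 0.008314 = 10223.72
AF = exp(10223.72 * (1/310.15 - 1/342.15))
= 21.82

21.82


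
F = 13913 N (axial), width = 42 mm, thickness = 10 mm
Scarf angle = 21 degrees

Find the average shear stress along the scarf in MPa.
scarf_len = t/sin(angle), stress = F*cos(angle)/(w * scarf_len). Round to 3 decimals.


scarf_len = 10/sin(21 deg) = 27.9043
cos(21 deg) = 0.933580
stress = 13913*0.933580/(42*27.9043) = 11.083 MPa

11.083


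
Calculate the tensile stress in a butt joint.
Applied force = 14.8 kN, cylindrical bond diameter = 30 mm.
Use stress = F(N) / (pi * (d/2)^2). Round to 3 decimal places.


A = pi * 15.0^2 = 706.8583 mm^2
sigma = 14800.0 / 706.8583 = 20.938 MPa

20.938


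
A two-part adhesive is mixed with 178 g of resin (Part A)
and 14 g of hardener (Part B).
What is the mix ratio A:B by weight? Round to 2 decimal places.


Mix ratio = mass_A / mass_B
= 178 / 14
= 12.71

12.71


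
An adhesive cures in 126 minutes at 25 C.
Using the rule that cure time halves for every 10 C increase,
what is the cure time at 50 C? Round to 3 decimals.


Factor = 2^((50 - 25) / 10) = 5.6569
Cure time = 126 / 5.6569
= 22.274 minutes

22.274


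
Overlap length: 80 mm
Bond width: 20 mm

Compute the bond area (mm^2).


Bond area = 80 * 20 = 1600 mm^2

1600


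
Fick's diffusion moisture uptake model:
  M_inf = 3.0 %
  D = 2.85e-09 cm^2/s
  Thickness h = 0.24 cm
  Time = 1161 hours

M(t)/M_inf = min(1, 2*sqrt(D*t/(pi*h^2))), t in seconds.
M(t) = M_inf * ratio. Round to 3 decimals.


t_sec = 1161 * 3600 = 4179600
ratio = 2*sqrt(2.85e-09*4179600/(pi*0.24^2))
= min(1, 0.513137)
= 0.513137
M(t) = 3.0 * 0.513137 = 1.539 %

1.539
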